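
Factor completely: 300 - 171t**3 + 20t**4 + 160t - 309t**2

(4t + 5)(5t + 6)(t - 1)(t - 10)

Among the possible rational roots, t = -6/5 is a root, so (5t + 6) is a factor; dividing leaves 4t**3 - 39t**2 - 15t + 50.
Continuing, t = -5/4 is a root, so (4t + 5) divides it; the quotient is t**2 - 11t + 10.
The remaining quadratic factors as (t - 1)(t - 10).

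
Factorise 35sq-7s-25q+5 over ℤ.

Group as (35sq-7s) + (-25q+5) = 7s(5q-1) - 5(5q-1).
Both groups share the factor (5q-1).

(5q-1)(7s-5)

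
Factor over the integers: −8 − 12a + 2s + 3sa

Group as (3sa + 2s) + (−12a − 8) = s(3a + 2) − 4(3a + 2).
Both groups share the factor (3a + 2).

(3a + 2)(s − 4)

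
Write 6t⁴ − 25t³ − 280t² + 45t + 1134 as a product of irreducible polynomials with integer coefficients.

Testing divisors of the constant over divisors of the leading coefficient, t = −9/2 is a root, so (2t + 9) divides it; the quotient is 3t³ − 26t² − 23t + 126.
Then t = 9 is a root, so (t − 9) is a factor; dividing leaves 3t² + t − 14.
The remaining quadratic factors as (3t + 7)(t − 2).

(2t + 9)(3t + 7)(t − 2)(t − 9)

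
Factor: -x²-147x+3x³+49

Among the possible rational roots, x = -7 is a root, giving the factor (x+7) and quotient 3x²-22x+7.
The remaining quadratic factors as (3x-1)(x-7).

(3x-1)(x+7)(x-7)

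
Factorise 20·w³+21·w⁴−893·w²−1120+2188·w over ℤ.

Among the possible rational roots, w = 4 is a root, giving the factor (w−4) and quotient 21·w³+104·w²−477·w+280.
Next, w = 5/7 is a root, so (7·w−5) is a factor; dividing leaves 3·w²+17·w−56.
The remaining quadratic factors as (3·w−7)(w+8).

(3·w−7)·(7·w−5)·(w+8)·(w−4)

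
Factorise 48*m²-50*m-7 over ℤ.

(6*m-7)*(8*m+1)

Need a pair with product 48·(-7) = -336 and sum -50: that's -56 and 6.
Split the middle term: 48*m²-56*m + 6*m-7 = 8*m*(6*m-7) + (6*m-7).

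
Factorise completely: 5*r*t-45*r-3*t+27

(5*r-3)*(t-9)

Group as (5*r*t-45*r) + (-3*t+27) = 5*r*(t-9) - 3*(t-9).
Both groups share the factor (t-9).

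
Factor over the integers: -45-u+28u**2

Need a pair with product 28·(-45) = -1260 and sum -1: that's -36 and 35.
Split the middle term: 28u**2-36u + 35u-45 = 4u(7u-9) + 5(7u-9).

(4u+5)(7u-9)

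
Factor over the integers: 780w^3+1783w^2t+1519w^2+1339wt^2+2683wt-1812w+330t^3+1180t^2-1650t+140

(13w+10t-10)(12w+11t-1)(5w+3t+14)

Group: 12w(65w^2+89wt+132w+30t^2+110t-140) + (11t-1)(65w^2+89wt+132w+30t^2+110t-140); both groups contain (65w^2+89wt+132w+30t^2+110t-140), so (12w+11t-1) is a factor with cofactor 65w^2+89wt+132w+30t^2+110t-140.
The cofactor groups again: 65w^2+89wt+132w+30t^2+110t-140 = 5w(13w+10t-10) + (3t+14)(13w+10t-10); both groups contain (13w+10t-10), giving (5w+3t+14)(13w+10t-10).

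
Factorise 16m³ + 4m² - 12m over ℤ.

4m(4m - 3)(m + 1)

Pull out the common factor 4m, then factor the remaining trinomial.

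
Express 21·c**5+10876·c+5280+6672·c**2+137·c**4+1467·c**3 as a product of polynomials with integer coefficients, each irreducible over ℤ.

(3·c+8)·(7·c+6)·(c+2)·(c**2+c+55)

Trying the rational-root candidates, c = -6/7 is a root, so (7·c+6) is a factor; dividing leaves 3·c**4+17·c**3+195·c**2+786·c+880.
Next, c = -2 is a root, so (c+2) is a factor; dividing leaves 3·c**3+11·c**2+173·c+440.
Then c = -8/3 is a root, giving the factor (3·c+8) and quotient c**2+c+55.
The quadratic c**2+c+55 has discriminant -219 < 0 and is irreducible over ℤ.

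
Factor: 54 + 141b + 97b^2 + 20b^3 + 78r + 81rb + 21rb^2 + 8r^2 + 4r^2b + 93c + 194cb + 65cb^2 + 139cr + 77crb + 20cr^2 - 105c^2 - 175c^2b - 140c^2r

-(7c - r - 4b - 9)(4r + 5b + 3)(5c + b + 2)

Group: 7c(-20cr - 25cb - 15c - 4rb - 8r - 5b^2 - 13b - 6) + (-r - 4b - 9)(-20cr - 25cb - 15c - 4rb - 8r - 5b^2 - 13b - 6); both groups contain (-20cr - 25cb - 15c - 4rb - 8r - 5b^2 - 13b - 6), so (7c - r - 4b - 9) is a factor with cofactor -20cr - 25cb - 15c - 4rb - 8r - 5b^2 - 13b - 6.
The cofactor groups again: -20cr - 25cb - 15c - 4rb - 8r - 5b^2 - 13b - 6 = -4r(5c + b + 2) + (-5b - 3)(5c + b + 2); both groups contain (5c + b + 2), giving -(4r + 5b + 3)(5c + b + 2).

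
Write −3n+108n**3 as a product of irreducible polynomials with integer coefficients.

Every term has a factor of 3n. Then 36n**2−1 = (6n)² − (1)².

3n(6n+1)(6n−1)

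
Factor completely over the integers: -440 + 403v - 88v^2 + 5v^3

(5v - 8)(v - 11)(v - 5)

Testing divisors of the constant over divisors of the leading coefficient, v = 8/5 is a root, giving the factor (5v - 8) and quotient v^2 - 16v + 55.
The remaining quadratic factors as (v - 5)(v - 11).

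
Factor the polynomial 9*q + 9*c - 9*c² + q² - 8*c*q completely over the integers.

Group: -9*c*(c + q) + (q + 9)*(c + q); both groups contain (c + q).

-(9*c - q - 9)*(c + q)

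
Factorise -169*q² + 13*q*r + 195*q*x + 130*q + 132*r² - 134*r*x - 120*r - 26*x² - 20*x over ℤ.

Group: -13*q*(13*q - 12*r - 2*x) + (-11*r + 13*x + 10)*(13*q - 12*r - 2*x); both groups contain (13*q - 12*r - 2*x).

-(13*q + 11*r - 13*x - 10)*(13*q - 12*r - 2*x)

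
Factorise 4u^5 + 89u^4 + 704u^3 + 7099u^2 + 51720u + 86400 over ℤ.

Trying the rational-root candidates, u = -9/4 is a root, giving the factor (4u + 9) and quotient u^4 + 20u^3 + 131u^2 + 1480u + 9600.
Next, u = -8 is a root, so (u + 8) is a factor; dividing leaves u^3 + 12u^2 + 35u + 1200.
Continuing, u = -15 is a root, so (u + 15) divides it; the quotient is u^2 - 3u + 80.
The quadratic u^2 - 3u + 80 has discriminant -311 < 0 and is irreducible over ℤ.

(4u + 9)(u + 15)(u + 8)(u^2 - 3u + 80)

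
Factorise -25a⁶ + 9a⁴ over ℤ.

Factor out a⁴ first: what remains is -25a² + 9.
Recognize a difference of squares with the parts 3 and 5a.

-a⁴(5a + 3)(5a - 3)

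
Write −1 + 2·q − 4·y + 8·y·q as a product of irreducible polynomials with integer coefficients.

Group as (8·y·q − 4·y) + (2·q − 1) = 4·y·(2·q − 1) + (2·q − 1).
Both groups share the factor (2·q − 1).

(2·q − 1)·(4·y + 1)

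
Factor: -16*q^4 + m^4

Write as (m^2)² − (4*q^2)², then factor m^2 - 4*q^2 once more.

(m + 2*q)*(m - 2*q)*(m^2 + 4*q^2)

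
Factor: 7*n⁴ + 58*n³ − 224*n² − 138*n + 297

(7*n + 9)*(n + 11)*(n − 1)*(n − 3)

Testing divisors of the constant over divisors of the leading coefficient, n = −9/7 is a root, so (7*n + 9) is a factor; dividing leaves n³ + 7*n² − 41*n + 33.
Next, n = 1 is a root, giving the factor (n − 1) and quotient n² + 8*n − 33.
The remaining quadratic factors as (n + 11)(n − 3).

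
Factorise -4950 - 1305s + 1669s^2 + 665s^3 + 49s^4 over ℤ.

Among the possible rational roots, s = 11/7 is a root, so (7s - 11) is a factor; dividing leaves 7s^3 + 106s^2 + 405s + 450.
Then s = -3 is a root, so (s + 3) is a factor; dividing leaves 7s^2 + 85s + 150.
The remaining quadratic factors as (s + 10)(7s + 15).

(7s + 15)(7s - 11)(s + 10)(s + 3)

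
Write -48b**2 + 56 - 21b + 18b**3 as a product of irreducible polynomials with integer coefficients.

(3b - 8)(6b**2 - 7)

Group as (18b**3 - 21b) + (-48b**2 + 56) = 3b(6b**2 - 7) - 8(6b**2 - 7).
Both groups share the factor (6b**2 - 7).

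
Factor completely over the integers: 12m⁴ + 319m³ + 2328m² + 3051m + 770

(3m + 1)(4m + 5)(m + 11)(m + 14)

Trying the rational-root candidates, m = -5/4 is a root, so (4m + 5) is a factor; dividing leaves 3m³ + 76m² + 487m + 154.
Next, m = -14 is a root, so (m + 14) divides it; the quotient is 3m² + 34m + 11.
The remaining quadratic factors as (3m + 1)(m + 11).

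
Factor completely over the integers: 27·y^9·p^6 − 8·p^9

Factor out p^6 first: what remains is 27·y^9 − 8·p^3.
Recognize a difference of cubes with the parts 3·y^3 and 2·p.

p^6·(3·y^3 − 2·p)·(9·y^6 + 6·y^3·p + 4·p^2)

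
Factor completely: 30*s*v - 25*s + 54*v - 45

Group as (30*s*v - 25*s) + (54*v - 45) = 5*s*(6*v - 5) + 9*(6*v - 5).
Both groups share the factor (6*v - 5).

(5*s + 9)*(6*v - 5)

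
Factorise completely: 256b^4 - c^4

(4b)⁴ − (c)⁴ = ((4b)² − (c)²)((4b)² + (c)²); the first factor splits again, the second (16b^2 + c^2) is irreducible.

(4b + c)(4b - c)(16b^2 + c^2)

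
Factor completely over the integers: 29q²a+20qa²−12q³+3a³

−(q−3a)(3q+a)(4q+a)

Group: 4q(−3q²+8qa+3a²) + a(−3q²+8qa+3a²); both groups contain (−3q²+8qa+3a²), so (4q+a) is a factor with cofactor −3q²+8qa+3a².
The cofactor groups again: −3q²+8qa+3a² = −3q(q−3a) − a(q−3a); both groups contain (q−3a), giving −(3q+a)(q−3a).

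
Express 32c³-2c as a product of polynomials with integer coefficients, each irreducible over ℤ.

2c(4c+1)(4c-1)

Every term has a factor of 2c. Then 16c²-1 = (4c)² − (1)².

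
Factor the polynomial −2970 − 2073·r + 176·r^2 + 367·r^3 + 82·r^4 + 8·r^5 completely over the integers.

(2·r + 5)·(4·r − 9)·(r + 2)·(r^2 + 8·r + 33)

Trying the rational-root candidates, r = −5/2 is a root, so (2·r + 5) divides it; the quotient is 4·r^4 + 31·r^3 + 106·r^2 − 177·r − 594.
Then r = 9/4 is a root, giving the factor (4·r − 9) and quotient r^3 + 10·r^2 + 49·r + 66.
Next, r = −2 is a root, giving the factor (r + 2) and quotient r^2 + 8·r + 33.
The quadratic r^2 + 8·r + 33 has discriminant −68 < 0 and is irreducible over ℤ.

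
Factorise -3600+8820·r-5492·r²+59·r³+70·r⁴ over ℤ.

(2·r-15)·(5·r-4)·(7·r-6)·(r+10)

Among the possible rational roots, r = 15/2 is a root, so (2·r-15) divides it; the quotient is 35·r³+292·r²-556·r+240.
Continuing, r = 4/5 is a root, so (5·r-4) divides it; the quotient is 7·r²+64·r-60.
The remaining quadratic factors as (r+10)(7·r-6).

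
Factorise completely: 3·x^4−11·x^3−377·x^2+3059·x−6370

(3·x−14)·(x+13)·(x−5)·(x−7)

Among the possible rational roots, x = 7 is a root, so (x−7) is a factor; dividing leaves 3·x^3+10·x^2−307·x+910.
Then x = 14/3 is a root, giving the factor (3·x−14) and quotient x^2+8·x−65.
The remaining quadratic factors as (x+13)(x−5).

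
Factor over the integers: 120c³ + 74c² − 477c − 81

(4c + 9)(5c − 9)(6c + 1)

By the rational root theorem, c = −1/6 is a root, so (6c + 1) divides it; the quotient is 20c² + 9c − 81.
The remaining quadratic factors as (4c + 9)(5c − 9).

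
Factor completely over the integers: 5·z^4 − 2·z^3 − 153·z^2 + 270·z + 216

(5·z + 3)·(z + 6)·(z − 3)·(z − 4)

Trying the rational-root candidates, z = 4 is a root, so (z − 4) divides it; the quotient is 5·z^3 + 18·z^2 − 81·z − 54.
Then z = −3/5 is a root, so (5·z + 3) divides it; the quotient is z^2 + 3·z − 18.
The remaining quadratic factors as (z − 3)(z + 6).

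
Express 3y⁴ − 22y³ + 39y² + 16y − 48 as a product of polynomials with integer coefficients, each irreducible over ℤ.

(3y − 4)(y + 1)(y − 3)(y − 4)

By the rational root theorem, y = 3 is a root, so (y − 3) divides it; the quotient is 3y³ − 13y² + 16.
Then y = −1 is a root, so (y + 1) is a factor; dividing leaves 3y² − 16y + 16.
The remaining quadratic factors as (3y − 4)(y − 4).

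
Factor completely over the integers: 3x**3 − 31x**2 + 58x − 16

By the rational root theorem, x = 2 is a root, giving the factor (x − 2) and quotient 3x**2 − 25x + 8.
The remaining quadratic factors as (x − 8)(3x − 1).

(3x − 1)(x − 2)(x − 8)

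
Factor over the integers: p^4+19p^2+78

Substitute u = p^2 to get a quadratic in u, then factor.
p^2+6 is irreducible over ℤ (always positive, so no real roots).
p^2+13 is irreducible over ℤ (always positive, so no real roots).

(p^2+13)(p^2+6)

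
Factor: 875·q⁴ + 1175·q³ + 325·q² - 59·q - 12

By the rational root theorem, q = 1/5 is a root, so (5·q - 1) divides it; the quotient is 175·q³ + 270·q² + 119·q + 12.
Continuing, q = -1/7 is a root, so (7·q + 1) divides it; the quotient is 25·q² + 35·q + 12.
The remaining quadratic factors as (5·q + 3)(5·q + 4).

(5·q + 3)·(5·q + 4)·(5·q - 1)·(7·q + 1)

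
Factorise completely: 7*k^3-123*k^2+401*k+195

(7*k+3)*(k-13)*(k-5)

Among the possible rational roots, k = 13 is a root, giving the factor (k-13) and quotient 7*k^2-32*k-15.
The remaining quadratic factors as (7*k+3)(k-5).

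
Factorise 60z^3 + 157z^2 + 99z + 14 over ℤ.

(3z + 2)(4z + 7)(5z + 1)

Trying the rational-root candidates, z = −7/4 is a root, giving the factor (4z + 7) and quotient 15z^2 + 13z + 2.
The remaining quadratic factors as (3z + 2)(5z + 1).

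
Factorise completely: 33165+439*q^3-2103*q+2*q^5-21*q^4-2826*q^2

(2*q-11)*(q+3)*(q-5)*(q^2-3*q+201)

Among the possible rational roots, q = -3 is a root, so (q+3) divides it; the quotient is 2*q^4-27*q^3+520*q^2-4386*q+11055.
Then q = 5 is a root, so (q-5) divides it; the quotient is 2*q^3-17*q^2+435*q-2211.
Then q = 11/2 is a root, so (2*q-11) divides it; the quotient is q^2-3*q+201.
The quadratic q^2-3*q+201 has discriminant -795 < 0 and is irreducible over ℤ.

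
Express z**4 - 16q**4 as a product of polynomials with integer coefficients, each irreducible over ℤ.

(z)⁴ − (2q)⁴ = ((z)² − (2q)²)((z)² + (2q)²); the first factor splits again, the second (z**2 + 4q**2) is irreducible.

(z - 2q)(z + 2q)(z**2 + 4q**2)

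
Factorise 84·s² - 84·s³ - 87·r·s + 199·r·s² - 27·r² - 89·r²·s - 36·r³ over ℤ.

Group: r·(-36·r² + 55·r·s - 27·r - 21·s² + 21·s) + 4·s·(-36·r² + 55·r·s - 27·r - 21·s² + 21·s); both groups contain (-36·r² + 55·r·s - 27·r - 21·s² + 21·s), so (r + 4·s) is a factor with cofactor -36·r² + 55·r·s - 27·r - 21·s² + 21·s.
The cofactor groups again: -36·r² + 55·r·s - 27·r - 21·s² + 21·s = -4·r·(9·r - 7·s) + (3·s - 3)·(9·r - 7·s); both groups contain (9·r - 7·s), giving -(4·r - 3·s + 3)·(9·r - 7·s).

-(4·r - 3·s + 3)·(9·r - 7·s)·(r + 4·s)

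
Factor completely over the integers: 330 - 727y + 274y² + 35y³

(5y - 3)(7y - 11)(y + 10)

Among the possible rational roots, y = -10 is a root, giving the factor (y + 10) and quotient 35y² - 76y + 33.
The remaining quadratic factors as (5y - 3)(7y - 11).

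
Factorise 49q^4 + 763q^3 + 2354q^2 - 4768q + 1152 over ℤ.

By the rational root theorem, q = 8/7 is a root, so (7q - 8) is a factor; dividing leaves 7q^3 + 117q^2 + 470q - 144.
Continuing, q = -9 is a root, so (q + 9) is a factor; dividing leaves 7q^2 + 54q - 16.
The remaining quadratic factors as (q + 8)(7q - 2).

(7q - 2)(7q - 8)(q + 8)(q + 9)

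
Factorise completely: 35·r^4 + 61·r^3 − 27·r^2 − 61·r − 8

Among the possible rational roots, r = −8/5 is a root, so (5·r + 8) divides it; the quotient is 7·r^3 + r^2 − 7·r − 1.
Next, r = 1 is a root, so (r − 1) is a factor; dividing leaves 7·r^2 + 8·r + 1.
The remaining quadratic factors as (7·r + 1)(r + 1).

(5·r + 8)·(7·r + 1)·(r + 1)·(r − 1)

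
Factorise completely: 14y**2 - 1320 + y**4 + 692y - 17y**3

Trying the rational-root candidates, y = 11 is a root, giving the factor (y - 11) and quotient y**3 - 6y**2 - 52y + 120.
Next, y = 10 is a root, giving the factor (y - 10) and quotient y**2 + 4y - 12.
The remaining quadratic factors as (y - 2)(y + 6).

(y + 6)(y - 10)(y - 11)(y - 2)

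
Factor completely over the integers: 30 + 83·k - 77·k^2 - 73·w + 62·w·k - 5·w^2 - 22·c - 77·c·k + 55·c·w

(5·w - 7·k - 2)·(11·c - w + 11·k - 15)

Group: 5·w·(11·c - w + 11·k - 15) + (-7·k - 2)·(11·c - w + 11·k - 15); both groups contain (11·c - w + 11·k - 15).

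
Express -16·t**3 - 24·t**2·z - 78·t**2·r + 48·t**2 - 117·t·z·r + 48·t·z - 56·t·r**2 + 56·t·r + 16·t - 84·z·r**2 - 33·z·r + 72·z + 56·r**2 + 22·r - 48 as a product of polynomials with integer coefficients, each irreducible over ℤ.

-(2·t + 3·z - 2)·(t + 4·r - 3)·(8·t + 7·r + 8)

Group: t·(-16·t**2 - 24·t·z - 14·t·r - 21·z·r - 24·z + 14·r + 16) + (4·r - 3)·(-16·t**2 - 24·t·z - 14·t·r - 21·z·r - 24·z + 14·r + 16); both groups contain (-16·t**2 - 24·t·z - 14·t·r - 21·z·r - 24·z + 14·r + 16), so (t + 4·r - 3) is a factor with cofactor -16·t**2 - 24·t·z - 14·t·r - 21·z·r - 24·z + 14·r + 16.
The cofactor groups again: -16·t**2 - 24·t·z - 14·t·r - 21·z·r - 24·z + 14·r + 16 = -8·t·(2·t + 3·z - 2) + (-7·r - 8)·(2·t + 3·z - 2); both groups contain (2·t + 3·z - 2), giving -(8·t + 7·r + 8)·(2·t + 3·z - 2).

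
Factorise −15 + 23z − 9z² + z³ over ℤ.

(z − 1)(z − 3)(z − 5)

By the rational root theorem, z = 3 is a root, giving the factor (z − 3) and quotient z² − 6z + 5.
The remaining quadratic factors as (z − 1)(z − 5).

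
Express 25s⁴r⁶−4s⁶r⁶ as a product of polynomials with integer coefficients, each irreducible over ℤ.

−r⁶s⁴(2s+5)(2s−5)

Pull out the common factor s⁴r⁶, leaving −4s²+25.
Recognize a difference of squares with the parts 5 and 2s.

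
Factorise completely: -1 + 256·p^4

(4·p + 1)·(4·p - 1)·(16·p^2 + 1)

Difference of squares twice: with A = 4·p and B = 1, A⁴ − B⁴ = (A² − B²)(A² + B²), and A² − B² factors again.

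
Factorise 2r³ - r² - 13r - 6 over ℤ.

(2r + 1)(r + 2)(r - 3)

Among the possible rational roots, r = -2 is a root, so (r + 2) is a factor; dividing leaves 2r² - 5r - 3.
The remaining quadratic factors as (2r + 1)(r - 3).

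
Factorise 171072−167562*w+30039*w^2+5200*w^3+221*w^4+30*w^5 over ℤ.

Testing divisors of the constant over divisors of the leading coefficient, w = −9 is a root, so (w+9) is a factor; dividing leaves 30*w^4−49*w^3+5641*w^2−20730*w+19008.
Next, w = 9/5 is a root, giving the factor (5*w−9) and quotient 6*w^3+w^2+1130*w−2112.
Then w = 11/6 is a root, so (6*w−11) divides it; the quotient is w^2+2*w+192.
The quadratic w^2+2*w+192 has discriminant −764 < 0 and is irreducible over ℤ.

(5*w−9)*(6*w−11)*(w+9)*(w^2+2*w+192)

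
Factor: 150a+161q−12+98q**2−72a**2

Group: −6a(12a+14q−1) + (7q+12)(12a+14q−1); both groups contain (12a+14q−1).

−(12a+14q−1)(6a−7q−12)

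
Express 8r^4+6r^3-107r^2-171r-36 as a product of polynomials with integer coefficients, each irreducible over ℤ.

(2r+3)(4r+1)(r+3)(r-4)

Testing divisors of the constant over divisors of the leading coefficient, r = -3 is a root, giving the factor (r+3) and quotient 8r^3-18r^2-53r-12.
Then r = 4 is a root, giving the factor (r-4) and quotient 8r^2+14r+3.
The remaining quadratic factors as (4r+1)(2r+3).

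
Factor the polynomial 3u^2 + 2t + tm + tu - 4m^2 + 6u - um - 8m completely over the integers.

Group: u(t + 3u - 4m) + (m + 2)(t + 3u - 4m); both groups contain (t + 3u - 4m).

(t + 3u - 4m)(u + m + 2)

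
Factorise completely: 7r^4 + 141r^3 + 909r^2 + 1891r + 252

(7r + 1)(r + 4)(r + 7)(r + 9)

Testing divisors of the constant over divisors of the leading coefficient, r = −4 is a root, so (r + 4) divides it; the quotient is 7r^3 + 113r^2 + 457r + 63.
Next, r = −9 is a root, so (r + 9) is a factor; dividing leaves 7r^2 + 50r + 7.
The remaining quadratic factors as (r + 7)(7r + 1).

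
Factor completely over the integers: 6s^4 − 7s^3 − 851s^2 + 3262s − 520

Among the possible rational roots, s = 4 is a root, so (s − 4) divides it; the quotient is 6s^3 + 17s^2 − 783s + 130.
Then s = 1/6 is a root, giving the factor (6s − 1) and quotient s^2 + 3s − 130.
The remaining quadratic factors as (s + 13)(s − 10).

(6s − 1)(s + 13)(s − 10)(s − 4)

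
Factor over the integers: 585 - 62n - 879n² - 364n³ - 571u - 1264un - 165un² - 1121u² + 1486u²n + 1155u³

Group: 7u(165u² + 118un - 278u - 91n² - 106n + 117) + (4n + 5)(165u² + 118un - 278u - 91n² - 106n + 117); both groups contain (165u² + 118un - 278u - 91n² - 106n + 117), so (7u + 4n + 5) is a factor with cofactor 165u² + 118un - 278u - 91n² - 106n + 117.
The cofactor groups again: 165u² + 118un - 278u - 91n² - 106n + 117 = 15u(11u + 13n - 9) + (-7n - 13)(11u + 13n - 9); both groups contain (11u + 13n - 9), giving (15u - 7n - 13)(11u + 13n - 9).

(15u - 7n - 13)(11u + 13n - 9)(7u + 4n + 5)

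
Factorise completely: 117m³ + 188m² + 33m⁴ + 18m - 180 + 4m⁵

(4m - 3)(m + 2)(m + 3)(m² + 4m + 10)

Trying the rational-root candidates, m = -3 is a root, so (m + 3) divides it; the quotient is 4m⁴ + 21m³ + 54m² + 26m - 60.
Then m = -2 is a root, so (m + 2) divides it; the quotient is 4m³ + 13m² + 28m - 30.
Then m = 3/4 is a root, so (4m - 3) is a factor; dividing leaves m² + 4m + 10.
The quadratic m² + 4m + 10 has discriminant -24 < 0 and is irreducible over ℤ.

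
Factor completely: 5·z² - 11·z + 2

(5·z - 1)·(z - 2)

Need a pair with product 5·2 = 10 and sum -11: that's -10 and -1.
Split the middle term: 5·z² - 10·z - z + 2 = 5·z·(z - 2) - (z - 2).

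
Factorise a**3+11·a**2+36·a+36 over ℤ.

Among the possible rational roots, a = −2 is a root, so (a+2) is a factor; dividing leaves a**2+9·a+18.
The remaining quadratic factors as (a+6)(a+3).

(a+2)·(a+3)·(a+6)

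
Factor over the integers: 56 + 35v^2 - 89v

(5v - 7)(7v - 8)

Need a pair with product 35·56 = 1960 and sum -89: that's -49 and -40.
Split the middle term: 35v^2 - 49v - 40v + 56 = 7v(5v - 7) - 8(5v - 7).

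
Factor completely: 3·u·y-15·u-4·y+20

Group as (3·u·y-15·u) + (-4·y+20) = 3·u·(y-5) - 4·(y-5).
Both groups share the factor (y-5).

(3·u-4)·(y-5)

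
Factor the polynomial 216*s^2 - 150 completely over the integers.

6*(6*s + 5)*(6*s - 5)

Every term has a factor of 6. Then 36*s^2 - 25 = (6*s)² − (5)².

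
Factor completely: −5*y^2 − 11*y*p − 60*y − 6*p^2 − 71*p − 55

−(5*y + 6*p + 5)*(y + p + 11)

Group: −5*y*(y + p + 11) + (−6*p − 5)*(y + p + 11); both groups contain (y + p + 11).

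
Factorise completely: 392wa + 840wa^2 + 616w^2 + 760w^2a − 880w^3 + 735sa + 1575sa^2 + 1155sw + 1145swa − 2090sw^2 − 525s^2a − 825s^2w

Group: 5s(−165sw − 105sa − 88w^2 − 56wa) + (10w − 15a − 7)(−165sw − 105sa − 88w^2 − 56wa); both groups contain (−165sw − 105sa − 88w^2 − 56wa), so (5s + 10w − 15a − 7) is a factor with cofactor −165sw − 105sa − 88w^2 − 56wa.
The cofactor groups again: −165sw − 105sa − 88w^2 − 56wa = −11w(15s + 8w) − 7a(15s + 8w); both groups contain (15s + 8w), giving −(11w + 7a)(15s + 8w).

−(5s + 10w − 15a − 7)(15s + 8w)(11w + 7a)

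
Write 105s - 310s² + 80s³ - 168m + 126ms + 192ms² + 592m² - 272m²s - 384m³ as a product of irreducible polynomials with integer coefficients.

Group: 8m(-48m² + 14ms + 56m + 10s² - 35s) + (8s - 3)(-48m² + 14ms + 56m + 10s² - 35s); both groups contain (-48m² + 14ms + 56m + 10s² - 35s), so (8m + 8s - 3) is a factor with cofactor -48m² + 14ms + 56m + 10s² - 35s.
The cofactor groups again: -48m² + 14ms + 56m + 10s² - 35s = -6m(8m - 5s) + (-2s + 7)(8m - 5s); both groups contain (8m - 5s), giving -(6m + 2s - 7)(8m - 5s).

-(6m + 2s - 7)(8m + 8s - 3)(8m - 5s)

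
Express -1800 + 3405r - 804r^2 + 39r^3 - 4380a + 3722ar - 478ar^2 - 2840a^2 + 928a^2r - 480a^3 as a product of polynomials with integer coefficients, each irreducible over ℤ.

-(10a - r + 15)(12a - 13r + 8)(4a - 3r + 15)

Group: 4a(-120a^2 + 142ar - 260a - 13r^2 + 203r - 120) + (-3r + 15)(-120a^2 + 142ar - 260a - 13r^2 + 203r - 120); both groups contain (-120a^2 + 142ar - 260a - 13r^2 + 203r - 120), so (4a - 3r + 15) is a factor with cofactor -120a^2 + 142ar - 260a - 13r^2 + 203r - 120.
The cofactor groups again: -120a^2 + 142ar - 260a - 13r^2 + 203r - 120 = -10a(12a - 13r + 8) + (r - 15)(12a - 13r + 8); both groups contain (12a - 13r + 8), giving -(10a - r + 15)(12a - 13r + 8).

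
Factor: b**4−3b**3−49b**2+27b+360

(b+3)(b+5)(b−3)(b−8)

By the rational root theorem, b = −5 is a root, so (b+5) divides it; the quotient is b**3−8b**2−9b+72.
Then b = 3 is a root, so (b−3) divides it; the quotient is b**2−5b−24.
The remaining quadratic factors as (b+3)(b−8).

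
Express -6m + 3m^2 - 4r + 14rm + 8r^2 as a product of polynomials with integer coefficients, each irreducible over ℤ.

Group: 4r(2r + 3m) + (m - 2)(2r + 3m); both groups contain (2r + 3m).

(2r + 3m)(4r + m - 2)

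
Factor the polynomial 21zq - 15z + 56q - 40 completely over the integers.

(3z + 8)(7q - 5)

Group as (21zq - 15z) + (56q - 40) = 3z(7q - 5) + 8(7q - 5).
Both groups share the factor (7q - 5).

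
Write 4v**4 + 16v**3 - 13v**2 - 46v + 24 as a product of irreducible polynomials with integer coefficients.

(2v - 1)(2v - 3)(v + 2)(v + 4)

Testing divisors of the constant over divisors of the leading coefficient, v = 3/2 is a root, so (2v - 3) is a factor; dividing leaves 2v**3 + 11v**2 + 10v - 8.
Then v = -4 is a root, giving the factor (v + 4) and quotient 2v**2 + 3v - 2.
The remaining quadratic factors as (v + 2)(2v - 1).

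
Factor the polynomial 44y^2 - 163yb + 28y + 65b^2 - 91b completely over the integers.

(4y - 13b)(11y - 5b + 7)

Group: 4y(11y - 5b + 7) - 13b(11y - 5b + 7); both groups contain (11y - 5b + 7).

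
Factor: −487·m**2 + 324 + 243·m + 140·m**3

Among the possible rational roots, m = −4/7 is a root, so (7·m + 4) divides it; the quotient is 20·m**2 − 81·m + 81.
The remaining quadratic factors as (4·m − 9)(5·m − 9).

(4·m − 9)·(5·m − 9)·(7·m + 4)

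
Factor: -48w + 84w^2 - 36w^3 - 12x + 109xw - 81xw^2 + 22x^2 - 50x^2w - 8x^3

-(2x + 3w - 4)(4x + 3w - 3)(x + 4w)

Group: 2x(-4x^2 - 19xw + 3x - 12w^2 + 12w) + (3w - 4)(-4x^2 - 19xw + 3x - 12w^2 + 12w); both groups contain (-4x^2 - 19xw + 3x - 12w^2 + 12w), so (2x + 3w - 4) is a factor with cofactor -4x^2 - 19xw + 3x - 12w^2 + 12w.
The cofactor groups again: -4x^2 - 19xw + 3x - 12w^2 + 12w = -4x(x + 4w) + (-3w + 3)(x + 4w); both groups contain (x + 4w), giving -(4x + 3w - 3)(x + 4w).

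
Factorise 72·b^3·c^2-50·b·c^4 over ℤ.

Every term has a factor of 2·b·c^2. Then 36·b^2-25·c^2 = (6·b)² − (5·c)².

2·b·c^2·(6·b+5·c)·(6·b-5·c)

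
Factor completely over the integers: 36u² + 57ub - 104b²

Group: 12u(3u + 8b) - 13b(3u + 8b); both groups contain (3u + 8b).

(12u - 13b)(3u + 8b)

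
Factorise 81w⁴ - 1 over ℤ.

Difference of squares twice: with A = 3w and B = 1, A⁴ − B⁴ = (A² − B²)(A² + B²), and A² − B² factors again.

(3w + 1)(3w - 1)(9w² + 1)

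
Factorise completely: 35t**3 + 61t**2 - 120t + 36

By the rational root theorem, t = -3 is a root, giving the factor (t + 3) and quotient 35t**2 - 44t + 12.
The remaining quadratic factors as (7t - 6)(5t - 2).

(5t - 2)(7t - 6)(t + 3)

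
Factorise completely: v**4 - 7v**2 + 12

Substitute u = v**2 to get a quadratic in u, then factor.
v**2 - 4 is a difference of squares.
v**2 - 3 is irreducible over ℤ (3 is not a perfect square).

(v + 2)(v - 2)(v**2 - 3)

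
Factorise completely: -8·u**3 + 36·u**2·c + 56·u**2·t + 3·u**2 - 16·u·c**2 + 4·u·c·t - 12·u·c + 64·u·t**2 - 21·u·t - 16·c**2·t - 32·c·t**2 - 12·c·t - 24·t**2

Group: 8·u·(-u**2 + 4·u·c + 7·u·t + 4·c·t + 8·t**2) + (-4·c - 3)·(-u**2 + 4·u·c + 7·u·t + 4·c·t + 8·t**2); both groups contain (-u**2 + 4·u·c + 7·u·t + 4·c·t + 8·t**2), so (8·u - 4·c - 3) is a factor with cofactor -u**2 + 4·u·c + 7·u·t + 4·c·t + 8·t**2.
The cofactor groups again: -u**2 + 4·u·c + 7·u·t + 4·c·t + 8·t**2 = -u·(u + t) + (4·c + 8·t)·(u + t); both groups contain (u + t), giving -(u - 4·c - 8·t)·(u + t).

-(8·u - 4·c - 3)·(u - 4·c - 8·t)·(u + t)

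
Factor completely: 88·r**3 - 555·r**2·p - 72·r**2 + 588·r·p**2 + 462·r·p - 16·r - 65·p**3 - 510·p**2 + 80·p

(11·r - 13·p + 2)·(r - 5·p)·(8·r - p - 8)

Group: 8·r·(11·r**2 - 68·r·p + 2·r + 65·p**2 - 10·p) + (-p - 8)·(11·r**2 - 68·r·p + 2·r + 65·p**2 - 10·p); both groups contain (11·r**2 - 68·r·p + 2·r + 65·p**2 - 10·p), so (8·r - p - 8) is a factor with cofactor 11·r**2 - 68·r·p + 2·r + 65·p**2 - 10·p.
The cofactor groups again: 11·r**2 - 68·r·p + 2·r + 65·p**2 - 10·p = r·(11·r - 13·p + 2) - 5·p·(11·r - 13·p + 2); both groups contain (11·r - 13·p + 2), giving (r - 5·p)·(11·r - 13·p + 2).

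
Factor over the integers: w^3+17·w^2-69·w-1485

Testing divisors of the constant over divisors of the leading coefficient, w = 9 is a root, giving the factor (w-9) and quotient w^2+26·w+165.
The remaining quadratic factors as (w+11)(w+15).

(w+11)·(w+15)·(w-9)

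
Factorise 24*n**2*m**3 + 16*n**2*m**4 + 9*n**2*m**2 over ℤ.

m**2*n**2*(4*m + 3)**2

Every term has a factor of n**2*m**2; factoring it out leaves 16*m**2 + 24*m + 9.
Recognize a perfect-square trinomial with the parts 4*m and 3.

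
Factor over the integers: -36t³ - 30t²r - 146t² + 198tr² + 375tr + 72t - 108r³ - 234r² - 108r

-(2t - 3r)(9t - 6r - 4)(2t + 6r + 9)

Group: 2t(-18t² + 39tr + 8t - 18r² - 12r) + (6r + 9)(-18t² + 39tr + 8t - 18r² - 12r); both groups contain (-18t² + 39tr + 8t - 18r² - 12r), so (2t + 6r + 9) is a factor with cofactor -18t² + 39tr + 8t - 18r² - 12r.
The cofactor groups again: -18t² + 39tr + 8t - 18r² - 12r = -9t(2t - 3r) + (6r + 4)(2t - 3r); both groups contain (2t - 3r), giving -(9t - 6r - 4)(2t - 3r).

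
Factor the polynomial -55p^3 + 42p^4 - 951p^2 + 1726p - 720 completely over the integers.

(2p - 9)(3p - 2)(7p - 8)(p + 5)

Among the possible rational roots, p = 2/3 is a root, giving the factor (3p - 2) and quotient 14p^3 - 9p^2 - 323p + 360.
Then p = -5 is a root, so (p + 5) divides it; the quotient is 14p^2 - 79p + 72.
The remaining quadratic factors as (7p - 8)(2p - 9).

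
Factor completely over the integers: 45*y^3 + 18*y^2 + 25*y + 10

(5*y + 2)*(9*y^2 + 5)

Group as (45*y^3 + 25*y) + (18*y^2 + 10) = 5*y*(9*y^2 + 5) + 2*(9*y^2 + 5).
Both groups share the factor (9*y^2 + 5).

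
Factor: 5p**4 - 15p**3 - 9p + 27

(p - 3)(5p**3 - 9)

Group as (5p**4 - 9p) + (-15p**3 + 27) = p(5p**3 - 9) - 3(5p**3 - 9).
Both groups share the factor (5p**3 - 9).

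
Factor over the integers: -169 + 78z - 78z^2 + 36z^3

(6z - 13)(6z^2 + 13)

Group as (36z^3 + 78z) + (-78z^2 - 169) = 6z(6z^2 + 13) - 13(6z^2 + 13).
Both groups share the factor (6z^2 + 13).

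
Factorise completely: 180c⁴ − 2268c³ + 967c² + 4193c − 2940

Trying the rational-root candidates, c = 12 is a root, giving the factor (c − 12) and quotient 180c³ − 108c² − 329c + 245.
Then c = 7/6 is a root, so (6c − 7) divides it; the quotient is 30c² + 17c − 35.
The remaining quadratic factors as (5c + 7)(6c − 5).

(5c + 7)(6c − 5)(6c − 7)(c − 12)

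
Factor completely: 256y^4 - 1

(4y + 1)(4y - 1)(16y^2 + 1)

(4y)⁴ − (1)⁴ = ((4y)² − (1)²)((4y)² + (1)²); the first factor splits again, the second (16y^2 + 1) is irreducible.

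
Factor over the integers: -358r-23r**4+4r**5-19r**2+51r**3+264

(4r-3)(r+2)(r-4)(r**2-3r+11)

Testing divisors of the constant over divisors of the leading coefficient, r = -2 is a root, so (r+2) divides it; the quotient is 4r**4-31r**3+113r**2-245r+132.
Continuing, r = 4 is a root, giving the factor (r-4) and quotient 4r**3-15r**2+53r-33.
Continuing, r = 3/4 is a root, so (4r-3) is a factor; dividing leaves r**2-3r+11.
The quadratic r**2-3r+11 has discriminant -35 < 0 and is irreducible over ℤ.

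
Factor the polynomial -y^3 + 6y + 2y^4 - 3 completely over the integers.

Group as (2y^4 + 6y) + (-y^3 - 3) = 2y(y^3 + 3) - (y^3 + 3).
Both groups share the factor (y^3 + 3).

(2y - 1)(y^3 + 3)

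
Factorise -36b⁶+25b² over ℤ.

Factor out b² first: what remains is -36b⁴+25.
Recognize a difference of squares with the parts 5 and 6b².

-b²(6b²+5)(6b²-5)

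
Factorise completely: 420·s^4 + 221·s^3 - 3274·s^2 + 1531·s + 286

(3·s - 2)·(4·s + 13)·(5·s - 11)·(7·s + 1)

By the rational root theorem, s = -1/7 is a root, giving the factor (7·s + 1) and quotient 60·s^3 + 23·s^2 - 471·s + 286.
Next, s = 11/5 is a root, so (5·s - 11) divides it; the quotient is 12·s^2 + 31·s - 26.
The remaining quadratic factors as (4·s + 13)(3·s - 2).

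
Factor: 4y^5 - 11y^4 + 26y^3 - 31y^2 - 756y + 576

(4y - 3)(y + 3)(y - 4)(y^2 - y + 16)

By the rational root theorem, y = 3/4 is a root, so (4y - 3) is a factor; dividing leaves y^4 - 2y^3 + 5y^2 - 4y - 192.
Then y = -3 is a root, so (y + 3) divides it; the quotient is y^3 - 5y^2 + 20y - 64.
Then y = 4 is a root, so (y - 4) divides it; the quotient is y^2 - y + 16.
The quadratic y^2 - y + 16 has discriminant -63 < 0 and is irreducible over ℤ.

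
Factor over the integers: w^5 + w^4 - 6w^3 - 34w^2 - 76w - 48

(w + 1)(w + 2)(w - 4)(w^2 + 2w + 6)

Trying the rational-root candidates, w = -1 is a root, so (w + 1) is a factor; dividing leaves w^4 - 6w^2 - 28w - 48.
Next, w = -2 is a root, so (w + 2) is a factor; dividing leaves w^3 - 2w^2 - 2w - 24.
Continuing, w = 4 is a root, so (w - 4) divides it; the quotient is w^2 + 2w + 6.
The quadratic w^2 + 2w + 6 has discriminant -20 < 0 and is irreducible over ℤ.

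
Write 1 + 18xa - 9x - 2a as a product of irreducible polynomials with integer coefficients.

(2a - 1)(9x - 1)

Group as (18xa - 9x) + (-2a + 1) = 9x(2a - 1) - (2a - 1).
Both groups share the factor (2a - 1).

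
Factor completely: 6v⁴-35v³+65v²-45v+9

Testing divisors of the constant over divisors of the leading coefficient, v = 1 is a root, giving the factor (v-1) and quotient 6v³-29v²+36v-9.
Continuing, v = 3/2 is a root, so (2v-3) divides it; the quotient is 3v²-10v+3.
The remaining quadratic factors as (3v-1)(v-3).

(2v-3)(3v-1)(v-1)(v-3)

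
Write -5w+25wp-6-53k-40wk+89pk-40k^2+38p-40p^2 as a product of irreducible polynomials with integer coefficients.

Group: 5w(5p-8k-1) + (-8p+5k+6)(5p-8k-1); both groups contain (5p-8k-1).

(5p-8k-1)(5w-8p+5k+6)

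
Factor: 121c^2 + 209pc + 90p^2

Group: 10p(9p + 11c) + 11c(9p + 11c); both groups contain (9p + 11c).

(10p + 11c)(9p + 11c)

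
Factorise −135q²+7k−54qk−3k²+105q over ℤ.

−(9q+3k−7)(15q+k)

Group: −15q(9q+3k−7) − k(9q+3k−7); both groups contain (9q+3k−7).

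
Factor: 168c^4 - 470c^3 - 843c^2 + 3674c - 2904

Trying the rational-root candidates, c = 2 is a root, giving the factor (c - 2) and quotient 168c^3 - 134c^2 - 1111c + 1452.
Continuing, c = -11/4 is a root, giving the factor (4c + 11) and quotient 42c^2 - 149c + 132.
The remaining quadratic factors as (7c - 12)(6c - 11).

(4c + 11)(6c - 11)(7c - 12)(c - 2)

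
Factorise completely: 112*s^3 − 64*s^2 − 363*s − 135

Trying the rational-root candidates, s = 9/4 is a root, so (4*s − 9) divides it; the quotient is 28*s^2 + 47*s + 15.
The remaining quadratic factors as (4*s + 5)(7*s + 3).

(4*s + 5)*(4*s − 9)*(7*s + 3)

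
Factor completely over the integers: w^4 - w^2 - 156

Substitute u = w^2 to get a quadratic in u, then factor.
w^2 + 12 is irreducible over ℤ (always positive, so no real roots).
w^2 - 13 is irreducible over ℤ (13 is not a perfect square).

(w^2 + 12)(w^2 - 13)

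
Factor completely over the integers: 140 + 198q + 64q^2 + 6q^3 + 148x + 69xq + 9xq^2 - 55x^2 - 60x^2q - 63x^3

-(9x - 3q - 14)(7x + 2q + 10)(x + q + 1)

Group: 9x(-7x^2 - 9xq - 17x - 2q^2 - 12q - 10) + (-3q - 14)(-7x^2 - 9xq - 17x - 2q^2 - 12q - 10); both groups contain (-7x^2 - 9xq - 17x - 2q^2 - 12q - 10), so (9x - 3q - 14) is a factor with cofactor -7x^2 - 9xq - 17x - 2q^2 - 12q - 10.
The cofactor groups again: -7x^2 - 9xq - 17x - 2q^2 - 12q - 10 = -x(7x + 2q + 10) + (-q - 1)(7x + 2q + 10); both groups contain (7x + 2q + 10), giving -(x + q + 1)(7x + 2q + 10).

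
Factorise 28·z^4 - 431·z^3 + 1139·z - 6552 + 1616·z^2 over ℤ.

By the rational root theorem, z = 8 is a root, so (z - 8) divides it; the quotient is 28·z^3 - 207·z^2 - 40·z + 819.
Next, z = 9/4 is a root, so (4·z - 9) divides it; the quotient is 7·z^2 - 36·z - 91.
The remaining quadratic factors as (z - 7)(7·z + 13).

(4·z - 9)·(7·z + 13)·(z - 7)·(z - 8)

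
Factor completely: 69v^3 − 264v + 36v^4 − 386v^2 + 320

Trying the rational-root candidates, v = 8/3 is a root, so (3v − 8) is a factor; dividing leaves 12v^3 + 55v^2 + 18v − 40.
Then v = −5/4 is a root, giving the factor (4v + 5) and quotient 3v^2 + 10v − 8.
The remaining quadratic factors as (v + 4)(3v − 2).

(3v − 2)(3v − 8)(4v + 5)(v + 4)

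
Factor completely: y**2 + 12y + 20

(y + 10)(y + 2)

Two integers with product 20 and sum 12 are 10 and 2.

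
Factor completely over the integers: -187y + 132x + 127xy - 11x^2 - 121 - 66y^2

Group: -11x(x - 11y - 11) + (6y + 11)(x - 11y - 11); both groups contain (x - 11y - 11).

-(11x - 6y - 11)(x - 11y - 11)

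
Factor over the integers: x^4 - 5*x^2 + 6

Substitute u = x^2 to get a quadratic in u, then factor.
x^2 - 3 is irreducible over ℤ (3 is not a perfect square).
x^2 - 2 is irreducible over ℤ (2 is not a perfect square).

(x^2 - 2)*(x^2 - 3)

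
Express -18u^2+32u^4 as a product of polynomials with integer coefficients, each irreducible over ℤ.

Pull out the common factor 2u^2; 16u^2-9 is a difference of squares.

2u^2(4u+3)(4u-3)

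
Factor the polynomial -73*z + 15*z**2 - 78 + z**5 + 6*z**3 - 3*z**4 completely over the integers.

(z + 1)*(z + 2)*(z - 3)*(z**2 - 3*z + 13)

Among the possible rational roots, z = -2 is a root, so (z + 2) divides it; the quotient is z**4 - 5*z**3 + 16*z**2 - 17*z - 39.
Next, z = 3 is a root, giving the factor (z - 3) and quotient z**3 - 2*z**2 + 10*z + 13.
Next, z = -1 is a root, so (z + 1) divides it; the quotient is z**2 - 3*z + 13.
The quadratic z**2 - 3*z + 13 has discriminant -43 < 0 and is irreducible over ℤ.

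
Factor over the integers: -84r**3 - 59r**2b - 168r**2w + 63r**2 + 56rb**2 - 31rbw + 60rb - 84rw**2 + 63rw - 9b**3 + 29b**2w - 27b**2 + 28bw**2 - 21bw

-(3r - b)(4r - b + 4w - 3)(7r + 9b + 7w)

Group: 3r(-28r**2 - 29rb - 56rw + 21r + 9b**2 - 29bw + 27b - 28w**2 + 21w) - b(-28r**2 - 29rb - 56rw + 21r + 9b**2 - 29bw + 27b - 28w**2 + 21w); both groups contain (-28r**2 - 29rb - 56rw + 21r + 9b**2 - 29bw + 27b - 28w**2 + 21w), so (3r - b) is a factor with cofactor -28r**2 - 29rb - 56rw + 21r + 9b**2 - 29bw + 27b - 28w**2 + 21w.
The cofactor groups again: -28r**2 - 29rb - 56rw + 21r + 9b**2 - 29bw + 27b - 28w**2 + 21w = -4r(7r + 9b + 7w) + (b - 4w + 3)(7r + 9b + 7w); both groups contain (7r + 9b + 7w), giving -(4r - b + 4w - 3)(7r + 9b + 7w).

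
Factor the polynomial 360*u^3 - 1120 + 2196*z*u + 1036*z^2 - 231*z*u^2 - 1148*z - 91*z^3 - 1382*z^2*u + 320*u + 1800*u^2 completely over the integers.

-(7*z - 3*u - 14)*(z + 15*u - 10)*(13*z + 8*u + 8)

Group: 13*z*(-7*z^2 - 102*z*u + 84*z + 45*u^2 + 180*u - 140) + (8*u + 8)*(-7*z^2 - 102*z*u + 84*z + 45*u^2 + 180*u - 140); both groups contain (-7*z^2 - 102*z*u + 84*z + 45*u^2 + 180*u - 140), so (13*z + 8*u + 8) is a factor with cofactor -7*z^2 - 102*z*u + 84*z + 45*u^2 + 180*u - 140.
The cofactor groups again: -7*z^2 - 102*z*u + 84*z + 45*u^2 + 180*u - 140 = -z*(7*z - 3*u - 14) + (-15*u + 10)*(7*z - 3*u - 14); both groups contain (7*z - 3*u - 14), giving -(z + 15*u - 10)*(7*z - 3*u - 14).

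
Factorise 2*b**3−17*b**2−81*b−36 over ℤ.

Among the possible rational roots, b = 12 is a root, so (b−12) divides it; the quotient is 2*b**2+7*b+3.
The remaining quadratic factors as (2*b+1)(b+3).

(2*b+1)*(b+3)*(b−12)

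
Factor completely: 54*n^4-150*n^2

Pull out the common factor 6*n^2; 9*n^2-25 is a difference of squares.

6*n^2*(3*n+5)*(3*n-5)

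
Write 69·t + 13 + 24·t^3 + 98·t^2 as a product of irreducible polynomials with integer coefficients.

(2·t + 1)·(3·t + 1)·(4·t + 13)

Testing divisors of the constant over divisors of the leading coefficient, t = -1/2 is a root, so (2·t + 1) divides it; the quotient is 12·t^2 + 43·t + 13.
The remaining quadratic factors as (4·t + 13)(3·t + 1).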